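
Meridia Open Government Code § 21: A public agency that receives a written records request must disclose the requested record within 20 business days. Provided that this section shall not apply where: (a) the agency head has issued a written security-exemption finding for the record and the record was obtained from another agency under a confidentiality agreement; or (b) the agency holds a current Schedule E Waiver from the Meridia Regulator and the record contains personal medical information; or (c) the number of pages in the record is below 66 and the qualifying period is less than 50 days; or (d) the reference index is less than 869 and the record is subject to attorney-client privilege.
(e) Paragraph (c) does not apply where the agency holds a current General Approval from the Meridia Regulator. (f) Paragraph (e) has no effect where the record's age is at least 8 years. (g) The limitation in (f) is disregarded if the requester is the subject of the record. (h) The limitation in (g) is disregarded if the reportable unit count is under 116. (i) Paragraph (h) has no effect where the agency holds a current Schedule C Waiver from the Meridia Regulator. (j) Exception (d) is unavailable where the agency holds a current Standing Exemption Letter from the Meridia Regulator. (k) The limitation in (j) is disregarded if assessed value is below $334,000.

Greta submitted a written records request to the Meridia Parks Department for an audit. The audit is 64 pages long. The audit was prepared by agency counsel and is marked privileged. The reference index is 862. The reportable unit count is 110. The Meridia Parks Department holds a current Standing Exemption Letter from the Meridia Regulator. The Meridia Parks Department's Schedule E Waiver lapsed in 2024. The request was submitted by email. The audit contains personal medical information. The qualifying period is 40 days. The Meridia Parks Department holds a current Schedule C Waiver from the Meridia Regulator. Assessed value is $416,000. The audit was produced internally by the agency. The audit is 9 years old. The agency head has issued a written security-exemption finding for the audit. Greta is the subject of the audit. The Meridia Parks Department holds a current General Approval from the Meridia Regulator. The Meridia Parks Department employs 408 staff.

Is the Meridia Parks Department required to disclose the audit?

Exception (a) requires that the record was obtained from another agency under a confidentiality agreement; but the audit was produced internally, so (a) is unavailable.
Exception (b) requires that the agency holds a current Schedule E Waiver from the Meridia Regulator; but the Schedule E Waiver is not current, so (b) is unavailable.
All of (c)'s requirements are met (the number of pages in the record is 64, below the 66 limit; the qualifying period is 40 days, less than the 50 days limit). But applying paragraphs (e)–(i): (e) is triggered — a current General Approval is held. (f) is triggered (the record's age is 9 years, meeting the 8 years threshold), but is overridden by (g): (g) operates against (f): Greta is the subject of the audit. (h) would limit (g) — the reportable unit count is 110, under the 116 limit — but (i) sets (h) aside: (i) operates against (h): a current Schedule C Waiver is held. So (c) is unavailable.
Exception (d)'s conditions are all satisfied: the reference index is 862, less than the 869 limit; the audit is privileged. But: (j) applies — a current Standing Exemption Letter is held. (k), which would lift (j), does not operate here — assessed value is $416,000, not below $334,000. Exception (d) does not apply.
No exception is made out. the Meridia Parks Department falls within the general rule.

Yes — the Meridia Parks Department must disclose the audit.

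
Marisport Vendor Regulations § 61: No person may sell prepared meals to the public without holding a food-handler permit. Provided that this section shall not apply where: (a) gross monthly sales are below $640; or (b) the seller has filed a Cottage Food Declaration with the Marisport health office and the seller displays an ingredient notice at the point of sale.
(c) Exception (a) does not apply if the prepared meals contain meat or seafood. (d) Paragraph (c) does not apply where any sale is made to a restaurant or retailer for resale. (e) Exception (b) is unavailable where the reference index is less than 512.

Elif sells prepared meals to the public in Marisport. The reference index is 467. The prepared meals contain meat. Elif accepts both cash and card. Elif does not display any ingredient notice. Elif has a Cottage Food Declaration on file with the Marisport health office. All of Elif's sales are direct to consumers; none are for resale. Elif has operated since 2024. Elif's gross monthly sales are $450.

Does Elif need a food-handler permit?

Yes — Elif must hold a food-handler permit.

Exception (a) is satisfied on its face — gross monthly sales are $450, below the $640 limit. But: (c) is engaged — the prepared meals contain meat. (d), which would lift (c), is not triggered — no sales are for resale. (a) is therefore removed.
Exception (b) requires that the seller displays an ingredient notice at the point of sale; but no ingredient notice is displayed, so (b) is unavailable.
Every exception is unavailable, so the rule governs.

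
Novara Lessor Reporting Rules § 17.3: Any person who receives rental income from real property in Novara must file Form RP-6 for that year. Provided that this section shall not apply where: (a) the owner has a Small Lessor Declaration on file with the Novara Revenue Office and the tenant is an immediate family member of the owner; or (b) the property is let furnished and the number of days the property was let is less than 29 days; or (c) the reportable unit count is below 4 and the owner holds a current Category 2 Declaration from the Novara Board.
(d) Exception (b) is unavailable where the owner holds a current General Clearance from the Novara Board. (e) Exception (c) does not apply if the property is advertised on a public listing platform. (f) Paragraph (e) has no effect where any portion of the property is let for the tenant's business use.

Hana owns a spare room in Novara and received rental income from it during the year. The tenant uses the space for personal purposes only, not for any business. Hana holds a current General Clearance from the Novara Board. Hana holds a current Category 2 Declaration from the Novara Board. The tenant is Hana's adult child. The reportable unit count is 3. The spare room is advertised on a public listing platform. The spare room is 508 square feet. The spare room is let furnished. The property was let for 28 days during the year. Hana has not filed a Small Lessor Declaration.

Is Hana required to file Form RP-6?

Yes — Hana must file Form RP-6.

Exception (a) requires that the owner has a Small Lessor Declaration on file with the Novara Revenue Office; but no Small Lessor Declaration is on file, so (a) is unavailable.
Exception (b) is satisfied on its face — the property is let furnished; the number of days the property was let is 28 days, less than the 29 days limit. However, paragraph (d) must be considered: (d) operates against (b): a current General Clearance is held. Exception (b) does not apply.
Exception (c): the reportable unit count is 3, below the 4 limit; a current Category 2 Declaration is held — every condition holds. However, paragraphs (e)–(f) must be considered: (e) operates — the property is publicly advertised. (f), which would lift (e), is inapplicable — the space is used for personal purposes only. Exception (c) does not apply.
Every exception is unavailable, so the rule governs.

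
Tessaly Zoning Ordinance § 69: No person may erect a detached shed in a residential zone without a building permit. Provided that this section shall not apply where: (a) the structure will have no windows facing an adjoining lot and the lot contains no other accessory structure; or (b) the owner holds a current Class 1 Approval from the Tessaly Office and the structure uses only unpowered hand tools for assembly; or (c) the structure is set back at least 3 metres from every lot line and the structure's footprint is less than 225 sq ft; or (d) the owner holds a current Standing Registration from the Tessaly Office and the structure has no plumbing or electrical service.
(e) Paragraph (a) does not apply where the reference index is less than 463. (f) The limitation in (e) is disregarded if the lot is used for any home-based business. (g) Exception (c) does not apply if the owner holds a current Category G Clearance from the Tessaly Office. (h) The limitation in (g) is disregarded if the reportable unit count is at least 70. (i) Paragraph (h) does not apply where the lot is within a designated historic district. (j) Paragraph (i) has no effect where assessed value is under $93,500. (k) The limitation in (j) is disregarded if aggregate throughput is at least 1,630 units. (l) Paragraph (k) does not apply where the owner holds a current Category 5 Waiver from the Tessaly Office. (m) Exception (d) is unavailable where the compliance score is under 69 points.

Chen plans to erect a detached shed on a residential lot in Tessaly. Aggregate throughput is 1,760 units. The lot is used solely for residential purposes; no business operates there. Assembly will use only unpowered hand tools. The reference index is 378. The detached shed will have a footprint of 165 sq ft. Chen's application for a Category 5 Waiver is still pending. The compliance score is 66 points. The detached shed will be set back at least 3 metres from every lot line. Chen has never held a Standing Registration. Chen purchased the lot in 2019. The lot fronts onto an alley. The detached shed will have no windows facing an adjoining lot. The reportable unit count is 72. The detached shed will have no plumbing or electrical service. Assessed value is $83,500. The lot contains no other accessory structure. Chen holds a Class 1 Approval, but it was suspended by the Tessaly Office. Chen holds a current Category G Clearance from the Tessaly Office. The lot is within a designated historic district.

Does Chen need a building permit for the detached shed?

Exception (a): no windows face an adjoining lot; the lot has no other accessory structure — every condition holds. Turning to paragraphs (e)–(f): (e) is engaged — the reference index is 378, less than the 463 limit. (f), which would lift (e), does not operate here — the lot is solely residential. (a) is therefore removed.
Exception (b) fails — there is no Class 1 Approval in force.
All of (c)'s requirements are met (the setback is at least 3 m on every side; the structure's footprint is 165 sq ft, less than the 225 sq ft limit). However, paragraphs (g)–(l) must be considered: (g) is triggered — a current Category G Clearance is held. (h) operates (the reportable unit count is 72, meeting the 70 threshold), but is overridden by (i): (i) operates against (h): the lot is in a historic district. (j) is triggered (assessed value is $83,500, under the $93,500 limit), but is set aside by (k): (k) operates against (j): aggregate throughput is 1,760 units, meeting the 1,630 units threshold. (l), which would lift (k), is not engaged — the Category 5 Waiver is not current. Exception (c) does not apply.
Exception (d) fails — no current Standing Registration is held.
No exception is made out. Chen falls within the general rule.

Yes — Chen must obtain a building permit.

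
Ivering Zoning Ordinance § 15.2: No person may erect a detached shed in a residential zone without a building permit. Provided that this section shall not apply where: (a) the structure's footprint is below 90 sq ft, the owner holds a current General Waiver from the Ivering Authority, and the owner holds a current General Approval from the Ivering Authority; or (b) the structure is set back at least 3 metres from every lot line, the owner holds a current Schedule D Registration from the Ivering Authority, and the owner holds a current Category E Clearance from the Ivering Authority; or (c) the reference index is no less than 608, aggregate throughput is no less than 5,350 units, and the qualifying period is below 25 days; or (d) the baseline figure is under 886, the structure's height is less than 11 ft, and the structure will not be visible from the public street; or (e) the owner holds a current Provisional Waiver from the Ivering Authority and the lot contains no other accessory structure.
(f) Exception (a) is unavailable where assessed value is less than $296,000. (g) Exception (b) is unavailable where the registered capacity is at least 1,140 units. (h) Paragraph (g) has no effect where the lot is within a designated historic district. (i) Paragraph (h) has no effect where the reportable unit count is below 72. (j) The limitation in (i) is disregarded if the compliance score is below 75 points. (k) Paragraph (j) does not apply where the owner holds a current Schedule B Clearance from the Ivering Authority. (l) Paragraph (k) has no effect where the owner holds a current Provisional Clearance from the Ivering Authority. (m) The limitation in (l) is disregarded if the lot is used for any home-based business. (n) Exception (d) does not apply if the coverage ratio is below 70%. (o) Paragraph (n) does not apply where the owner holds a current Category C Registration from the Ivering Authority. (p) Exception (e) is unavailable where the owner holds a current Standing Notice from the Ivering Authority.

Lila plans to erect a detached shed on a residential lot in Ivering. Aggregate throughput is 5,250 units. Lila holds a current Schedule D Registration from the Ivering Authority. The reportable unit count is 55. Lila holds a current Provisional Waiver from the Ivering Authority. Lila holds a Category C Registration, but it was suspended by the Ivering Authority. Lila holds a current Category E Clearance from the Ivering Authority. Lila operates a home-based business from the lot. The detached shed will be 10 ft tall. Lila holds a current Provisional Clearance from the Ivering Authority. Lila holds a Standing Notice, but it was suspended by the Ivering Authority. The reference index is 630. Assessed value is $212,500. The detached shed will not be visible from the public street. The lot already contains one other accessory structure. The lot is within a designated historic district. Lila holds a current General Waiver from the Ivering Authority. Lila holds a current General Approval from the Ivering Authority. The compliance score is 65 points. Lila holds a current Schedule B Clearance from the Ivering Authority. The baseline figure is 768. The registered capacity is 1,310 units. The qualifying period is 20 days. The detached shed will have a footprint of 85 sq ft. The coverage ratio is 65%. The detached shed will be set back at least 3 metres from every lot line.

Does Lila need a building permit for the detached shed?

Yes — Lila must obtain a building permit.

Exception (a)'s conditions are all satisfied: the structure's footprint is 85 sq ft, below the 90 sq ft limit; a current General Waiver is held; a current General Approval is held. But applying paragraph (f): (f) operates against (a): assessed value is $212,500, less than the $296,000 limit. So (a) is unavailable.
All of (b)'s requirements are met (the setback is at least 3 m on every side; a current Schedule D Registration is held; a current Category E Clearance is held). But: (g) is engaged — the registered capacity is 1,310 units, meeting the 1,140 units threshold. (h) would limit (g) — the lot is in a historic district — but (i) sets (h) aside: (i) is engaged — the reportable unit count is 55, below the 72 limit. (j) would limit (i) — the compliance score is 65 points, below the 75 points limit — but (k) sets (j) aside: (k) operates against (j): a current Schedule B Clearance is held. (l) applies (a current Provisional Clearance is held), but is overridden by (m): (m) operates against (l): a home-based business operates on the lot. So (b) is unavailable.
Exception (c) does not apply: aggregate throughput is 5,250 units, short of 5,350 units.
Exception (d) is satisfied on its face — the baseline figure is 768, under the 886 limit; the structure's height is 10 ft, less than the 11 ft limit; the structure will not be visible from the street. But: (n) operates against (d): the coverage ratio is 65%, below the 70% limit. (o) is not engaged (the Category C Registration is not current), so (n) stands. Exception (d) does not apply.
Exception (e) requires that the lot contains no other accessory structure; but the lot already has another accessory structure, so (e) is unavailable.
No exception is made out. Lila falls within the general rule.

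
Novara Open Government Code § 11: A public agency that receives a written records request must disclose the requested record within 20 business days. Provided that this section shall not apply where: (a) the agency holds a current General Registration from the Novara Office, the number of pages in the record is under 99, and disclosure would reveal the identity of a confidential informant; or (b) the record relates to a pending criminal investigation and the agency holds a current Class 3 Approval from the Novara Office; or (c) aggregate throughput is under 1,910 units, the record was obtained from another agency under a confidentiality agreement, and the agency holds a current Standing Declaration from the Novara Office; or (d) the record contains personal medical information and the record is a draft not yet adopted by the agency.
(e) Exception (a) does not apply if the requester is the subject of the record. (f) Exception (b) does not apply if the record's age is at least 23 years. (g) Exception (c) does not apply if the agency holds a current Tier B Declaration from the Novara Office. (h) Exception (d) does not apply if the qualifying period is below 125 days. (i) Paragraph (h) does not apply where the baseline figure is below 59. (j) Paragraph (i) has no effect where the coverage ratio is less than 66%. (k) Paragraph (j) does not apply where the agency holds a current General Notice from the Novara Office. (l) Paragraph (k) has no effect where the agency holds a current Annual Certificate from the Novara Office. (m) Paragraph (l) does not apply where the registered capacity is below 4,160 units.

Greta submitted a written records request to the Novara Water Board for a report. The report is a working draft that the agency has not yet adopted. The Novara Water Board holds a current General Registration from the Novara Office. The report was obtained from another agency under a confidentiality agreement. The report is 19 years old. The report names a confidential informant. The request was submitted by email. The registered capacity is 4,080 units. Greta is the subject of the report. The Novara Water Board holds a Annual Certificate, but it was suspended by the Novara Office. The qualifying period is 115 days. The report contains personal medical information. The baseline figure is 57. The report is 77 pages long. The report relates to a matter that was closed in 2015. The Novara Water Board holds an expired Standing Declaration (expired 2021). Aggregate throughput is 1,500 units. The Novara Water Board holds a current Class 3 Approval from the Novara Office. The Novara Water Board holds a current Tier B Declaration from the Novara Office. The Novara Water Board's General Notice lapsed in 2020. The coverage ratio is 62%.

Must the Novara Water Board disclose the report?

Exception (a)'s conditions are all satisfied: a current General Registration is held; the number of pages in the record is 77, under the 99 limit; the report names a confidential informant. But applying paragraph (e): (e) operates against (a): Greta is the subject of the report. Exception (a) does not apply.
Exception (b) requires that the record relates to a pending criminal investigation; but the report relates to a closed matter, so (b) is unavailable.
Exception (c) does not apply: no current Standing Declaration is held.
Exception (d) is satisfied on its face — the report contains personal medical information; the report is an unadopted draft. But applying paragraphs (h)–(m): (h) operates against (d): the qualifying period is 115 days, below the 125 days limit. (i) operates (the baseline figure is 57, below the 59 limit), but is displaced by (j): (j) operates against (i): the coverage ratio is 62%, less than the 66% limit. (k) is inapplicable (no current General Notice is held), so (j) stands. Exception (d) does not apply.
No exception is made out. the Novara Water Board falls within the general rule.

Yes — the Novara Water Board must disclose the report.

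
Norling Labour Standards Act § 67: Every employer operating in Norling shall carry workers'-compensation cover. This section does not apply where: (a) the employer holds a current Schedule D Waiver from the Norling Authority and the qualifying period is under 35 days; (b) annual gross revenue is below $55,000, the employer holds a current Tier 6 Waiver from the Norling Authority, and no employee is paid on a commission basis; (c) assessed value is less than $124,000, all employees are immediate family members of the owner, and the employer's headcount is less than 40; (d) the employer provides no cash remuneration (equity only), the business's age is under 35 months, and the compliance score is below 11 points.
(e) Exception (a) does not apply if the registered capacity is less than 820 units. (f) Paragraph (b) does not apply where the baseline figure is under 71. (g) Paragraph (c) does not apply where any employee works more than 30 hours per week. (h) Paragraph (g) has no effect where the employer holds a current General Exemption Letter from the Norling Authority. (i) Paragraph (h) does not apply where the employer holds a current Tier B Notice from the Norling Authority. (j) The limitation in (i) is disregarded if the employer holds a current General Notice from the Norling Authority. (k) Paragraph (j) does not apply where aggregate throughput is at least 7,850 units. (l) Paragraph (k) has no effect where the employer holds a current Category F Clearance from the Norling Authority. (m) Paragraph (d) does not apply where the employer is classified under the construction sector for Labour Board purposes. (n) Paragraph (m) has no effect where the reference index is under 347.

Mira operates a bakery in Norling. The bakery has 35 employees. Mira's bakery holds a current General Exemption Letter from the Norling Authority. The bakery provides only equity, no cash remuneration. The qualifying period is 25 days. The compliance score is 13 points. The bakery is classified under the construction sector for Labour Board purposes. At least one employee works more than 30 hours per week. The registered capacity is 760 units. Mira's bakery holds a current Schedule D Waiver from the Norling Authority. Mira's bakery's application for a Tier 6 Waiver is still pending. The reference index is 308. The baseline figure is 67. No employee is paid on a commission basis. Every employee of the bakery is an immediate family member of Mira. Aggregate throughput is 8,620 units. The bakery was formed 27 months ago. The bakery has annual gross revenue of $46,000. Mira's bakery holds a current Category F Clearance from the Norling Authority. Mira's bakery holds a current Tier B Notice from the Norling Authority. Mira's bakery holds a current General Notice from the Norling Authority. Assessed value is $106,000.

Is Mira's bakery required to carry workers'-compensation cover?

All of (a)'s requirements are met (a current Schedule D Waiver is held; the qualifying period is 25 days, under the 35 days limit). But: (e) operates against (a): the registered capacity is 760 units, less than the 820 units limit. Exception (a) does not apply.
Exception (b) does not apply: the Tier 6 Waiver is not current.
All of (c)'s requirements are met (assessed value is $106,000, less than the $124,000 limit; every employee is an immediate family member; the employer's headcount is 35, less than the 40 limit). As to paragraphs (g)–(l): (g) would limit (c) — at least one employee exceeds 30 hours/week — but (h) sets (g) aside: (h) operates against (g): a current General Exemption Letter is held. (i) would limit (h) — a current Tier B Notice is held — but (j) sets (i) aside: (j) applies — a current General Notice is held. (k) is engaged (aggregate throughput is 8,620 units, meeting the 7,850 units threshold), but is itself disapplied by (l): (l) operates against (k): a current Category F Clearance is held. (c) remains available.
Exception (d) fails — the compliance score is 13 points, not below 11 points.

No — exception (c) applies; Mira's bakery is not required to carry workers'-compensation cover.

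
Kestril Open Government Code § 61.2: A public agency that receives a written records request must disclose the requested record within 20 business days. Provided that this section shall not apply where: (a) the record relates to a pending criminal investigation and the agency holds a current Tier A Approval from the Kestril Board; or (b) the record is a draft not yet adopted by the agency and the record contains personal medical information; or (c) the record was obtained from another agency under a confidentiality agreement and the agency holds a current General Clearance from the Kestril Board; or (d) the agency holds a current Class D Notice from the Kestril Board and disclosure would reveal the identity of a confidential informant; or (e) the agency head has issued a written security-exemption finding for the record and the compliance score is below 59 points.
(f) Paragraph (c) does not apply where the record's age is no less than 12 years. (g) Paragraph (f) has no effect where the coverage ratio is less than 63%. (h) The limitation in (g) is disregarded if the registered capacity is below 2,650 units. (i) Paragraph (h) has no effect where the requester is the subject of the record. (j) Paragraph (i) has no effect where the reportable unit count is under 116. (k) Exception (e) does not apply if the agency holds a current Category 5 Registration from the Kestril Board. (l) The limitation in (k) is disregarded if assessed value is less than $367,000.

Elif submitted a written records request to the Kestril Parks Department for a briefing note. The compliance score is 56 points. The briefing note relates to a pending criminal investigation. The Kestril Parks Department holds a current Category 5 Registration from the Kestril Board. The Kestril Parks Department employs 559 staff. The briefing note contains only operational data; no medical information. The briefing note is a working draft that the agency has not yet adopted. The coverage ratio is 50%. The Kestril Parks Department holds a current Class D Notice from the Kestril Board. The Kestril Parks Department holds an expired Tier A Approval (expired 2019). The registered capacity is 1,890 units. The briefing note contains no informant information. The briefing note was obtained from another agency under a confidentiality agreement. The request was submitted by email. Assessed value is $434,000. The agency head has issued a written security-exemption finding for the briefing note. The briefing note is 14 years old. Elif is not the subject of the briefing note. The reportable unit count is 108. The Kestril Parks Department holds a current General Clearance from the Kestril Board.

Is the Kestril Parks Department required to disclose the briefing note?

Exception (a) does not apply: there is no Tier A Approval in force.
Exception (b) fails — the briefing note contains only operational data.
Exception (c) is satisfied on its face — the briefing note was obtained under a confidentiality agreement; a current General Clearance is held. But: (f) is triggered — the record's age is 14 years, meeting the 12 years threshold. (g) would limit (f) — the coverage ratio is 50%, less than the 63% limit — but (h) sets (g) aside: (h) operates — the registered capacity is 1,890 units, below the 2,650 units limit. (i) is inapplicable (Elif is not the subject of the briefing note), so (h) stands. So (c) is unavailable.
Exception (d) fails — the briefing note contains no informant information.
Exception (e)'s conditions are all satisfied: a written security-exemption finding has been issued; the compliance score is 56 points, below the 59 points limit. But applying paragraphs (k)–(l): (k) operates — a current Category 5 Registration is held. (l), which would lift (k), is not engaged — assessed value is $434,000, not less than $367,000. (e) is therefore removed.
No exception displaces § 61.2.

Yes — the Kestril Parks Department must disclose the briefing note.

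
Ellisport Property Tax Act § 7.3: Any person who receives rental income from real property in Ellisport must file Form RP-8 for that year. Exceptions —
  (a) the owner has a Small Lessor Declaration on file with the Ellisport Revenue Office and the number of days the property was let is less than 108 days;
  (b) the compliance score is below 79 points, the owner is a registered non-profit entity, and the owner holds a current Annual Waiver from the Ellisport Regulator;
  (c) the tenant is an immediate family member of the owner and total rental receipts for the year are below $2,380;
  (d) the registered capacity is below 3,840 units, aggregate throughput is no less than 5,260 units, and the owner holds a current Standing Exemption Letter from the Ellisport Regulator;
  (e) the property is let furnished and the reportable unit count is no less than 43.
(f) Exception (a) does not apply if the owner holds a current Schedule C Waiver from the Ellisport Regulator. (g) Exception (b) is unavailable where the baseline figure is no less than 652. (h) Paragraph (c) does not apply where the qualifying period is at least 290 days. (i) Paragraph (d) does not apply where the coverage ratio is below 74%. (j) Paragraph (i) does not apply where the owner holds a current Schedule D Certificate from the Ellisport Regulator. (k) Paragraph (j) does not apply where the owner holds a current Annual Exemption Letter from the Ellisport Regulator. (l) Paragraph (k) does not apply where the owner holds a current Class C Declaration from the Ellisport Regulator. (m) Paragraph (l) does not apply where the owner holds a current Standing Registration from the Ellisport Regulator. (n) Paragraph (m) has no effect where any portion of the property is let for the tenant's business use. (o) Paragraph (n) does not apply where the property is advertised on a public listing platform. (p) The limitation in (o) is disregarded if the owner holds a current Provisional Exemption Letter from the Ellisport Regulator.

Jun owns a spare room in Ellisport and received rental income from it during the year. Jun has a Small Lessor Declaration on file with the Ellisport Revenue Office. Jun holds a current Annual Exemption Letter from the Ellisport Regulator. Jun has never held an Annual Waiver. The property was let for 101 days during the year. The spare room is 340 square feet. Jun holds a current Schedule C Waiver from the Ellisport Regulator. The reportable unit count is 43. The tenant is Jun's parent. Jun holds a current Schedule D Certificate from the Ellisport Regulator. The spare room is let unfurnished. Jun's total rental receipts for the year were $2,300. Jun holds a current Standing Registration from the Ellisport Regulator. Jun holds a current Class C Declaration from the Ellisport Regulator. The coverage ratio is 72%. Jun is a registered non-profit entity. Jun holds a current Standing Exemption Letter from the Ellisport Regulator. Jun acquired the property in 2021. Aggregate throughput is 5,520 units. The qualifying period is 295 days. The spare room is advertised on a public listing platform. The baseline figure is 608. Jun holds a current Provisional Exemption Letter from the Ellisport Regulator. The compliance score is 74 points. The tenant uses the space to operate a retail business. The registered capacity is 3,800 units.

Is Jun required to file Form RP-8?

No — exception (d) applies; Jun is not required to file Form RP-8.

Exception (a) is satisfied on its face — a Small Lessor Declaration is on file; the number of days the property was let is 101 days, less than the 108 days limit. But applying paragraph (f): (f) operates against (a): a current Schedule C Waiver is held. (a) is therefore removed.
Exception (b) does not apply: there is no Annual Waiver in force.
Exception (c) is satisfied on its face — the tenant is an immediate family member; total rental receipts for the year are $2,300, below the $2,380 limit. But applying paragraph (h): (h) operates against (c): the qualifying period is 295 days, meeting the 290 days threshold. So (c) is unavailable.
Exception (d)'s conditions are all satisfied: the registered capacity is 3,800 units, below the 3,840 units limit; aggregate throughput is 5,520 units, meeting the 5,260 units threshold; a current Standing Exemption Letter is held. As to paragraphs (i)–(p): (i) would limit (d) — the coverage ratio is 72%, below the 74% limit — but (j) sets (i) aside: (j) operates against (i): a current Schedule D Certificate is held. (k) would limit (j) — a current Annual Exemption Letter is held — but (l) sets (k) aside: (l) operates — a current Class C Declaration is held. (m) would limit (l) — a current Standing Registration is held — but (n) sets (m) aside: (n) operates against (m): the space is let for business use. (o) would limit (n) — the property is publicly advertised — but (p) sets (o) aside: (p) is engaged — a current Provisional Exemption Letter is held. Exception (d) stands.
Exception (e) fails — the property is let unfurnished.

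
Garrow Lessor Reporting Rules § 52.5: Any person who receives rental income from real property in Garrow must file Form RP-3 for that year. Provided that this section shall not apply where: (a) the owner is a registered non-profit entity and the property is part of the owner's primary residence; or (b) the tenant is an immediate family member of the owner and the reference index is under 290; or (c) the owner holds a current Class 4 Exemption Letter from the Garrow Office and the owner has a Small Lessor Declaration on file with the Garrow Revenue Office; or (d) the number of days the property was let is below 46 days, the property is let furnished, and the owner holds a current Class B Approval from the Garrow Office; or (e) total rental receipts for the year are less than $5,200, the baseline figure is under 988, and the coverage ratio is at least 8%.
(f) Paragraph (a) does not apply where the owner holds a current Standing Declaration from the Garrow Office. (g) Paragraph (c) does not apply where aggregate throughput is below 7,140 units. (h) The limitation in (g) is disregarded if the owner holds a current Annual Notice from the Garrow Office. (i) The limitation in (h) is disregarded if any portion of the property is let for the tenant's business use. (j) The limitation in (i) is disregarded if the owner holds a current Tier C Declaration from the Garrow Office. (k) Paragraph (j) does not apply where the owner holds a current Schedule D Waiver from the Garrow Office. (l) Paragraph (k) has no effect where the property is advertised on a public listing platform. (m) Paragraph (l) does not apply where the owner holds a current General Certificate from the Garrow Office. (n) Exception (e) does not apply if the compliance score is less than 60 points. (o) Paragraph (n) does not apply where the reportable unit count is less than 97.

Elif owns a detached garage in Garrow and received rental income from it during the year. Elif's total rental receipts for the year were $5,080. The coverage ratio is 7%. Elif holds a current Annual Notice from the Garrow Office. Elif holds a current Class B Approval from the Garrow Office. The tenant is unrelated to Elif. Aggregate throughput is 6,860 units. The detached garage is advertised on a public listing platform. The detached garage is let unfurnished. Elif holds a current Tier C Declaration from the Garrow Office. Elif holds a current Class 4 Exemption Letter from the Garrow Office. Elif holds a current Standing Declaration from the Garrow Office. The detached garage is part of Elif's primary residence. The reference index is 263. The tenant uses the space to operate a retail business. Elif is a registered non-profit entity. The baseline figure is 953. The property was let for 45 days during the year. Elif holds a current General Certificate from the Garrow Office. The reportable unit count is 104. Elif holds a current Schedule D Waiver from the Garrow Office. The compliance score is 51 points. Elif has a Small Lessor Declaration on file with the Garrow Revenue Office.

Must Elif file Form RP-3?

Exception (a)'s conditions are all satisfied: Elif is a registered non-profit; the detached garage is part of the primary residence. But: (f) applies — a current Standing Declaration is held. Exception (a) does not apply.
Exception (b) fails — the tenant is unrelated to the owner.
All of (c)'s requirements are met (a current Class 4 Exemption Letter is held; a Small Lessor Declaration is on file). But applying paragraphs (g)–(m): (g) is triggered — aggregate throughput is 6,860 units, below the 7,140 units limit. (h) operates (a current Annual Notice is held), but is displaced by (i): (i) operates against (h): the space is let for business use. (j) would limit (i) — a current Tier C Declaration is held — but (k) sets (j) aside: (k) operates against (j): a current Schedule D Waiver is held. (l) would limit (k) — the property is publicly advertised — but (m) sets (l) aside: (m) applies — a current General Certificate is held. So (c) is unavailable.
Exception (d) does not apply: the property is let unfurnished.
Exception (e) requires that the coverage ratio is at least 8%; but the coverage ratio is 7%, short of 8%, so (e) is unavailable.
No exception is made out. Elif falls within the general rule.

Yes — Elif must file Form RP-3.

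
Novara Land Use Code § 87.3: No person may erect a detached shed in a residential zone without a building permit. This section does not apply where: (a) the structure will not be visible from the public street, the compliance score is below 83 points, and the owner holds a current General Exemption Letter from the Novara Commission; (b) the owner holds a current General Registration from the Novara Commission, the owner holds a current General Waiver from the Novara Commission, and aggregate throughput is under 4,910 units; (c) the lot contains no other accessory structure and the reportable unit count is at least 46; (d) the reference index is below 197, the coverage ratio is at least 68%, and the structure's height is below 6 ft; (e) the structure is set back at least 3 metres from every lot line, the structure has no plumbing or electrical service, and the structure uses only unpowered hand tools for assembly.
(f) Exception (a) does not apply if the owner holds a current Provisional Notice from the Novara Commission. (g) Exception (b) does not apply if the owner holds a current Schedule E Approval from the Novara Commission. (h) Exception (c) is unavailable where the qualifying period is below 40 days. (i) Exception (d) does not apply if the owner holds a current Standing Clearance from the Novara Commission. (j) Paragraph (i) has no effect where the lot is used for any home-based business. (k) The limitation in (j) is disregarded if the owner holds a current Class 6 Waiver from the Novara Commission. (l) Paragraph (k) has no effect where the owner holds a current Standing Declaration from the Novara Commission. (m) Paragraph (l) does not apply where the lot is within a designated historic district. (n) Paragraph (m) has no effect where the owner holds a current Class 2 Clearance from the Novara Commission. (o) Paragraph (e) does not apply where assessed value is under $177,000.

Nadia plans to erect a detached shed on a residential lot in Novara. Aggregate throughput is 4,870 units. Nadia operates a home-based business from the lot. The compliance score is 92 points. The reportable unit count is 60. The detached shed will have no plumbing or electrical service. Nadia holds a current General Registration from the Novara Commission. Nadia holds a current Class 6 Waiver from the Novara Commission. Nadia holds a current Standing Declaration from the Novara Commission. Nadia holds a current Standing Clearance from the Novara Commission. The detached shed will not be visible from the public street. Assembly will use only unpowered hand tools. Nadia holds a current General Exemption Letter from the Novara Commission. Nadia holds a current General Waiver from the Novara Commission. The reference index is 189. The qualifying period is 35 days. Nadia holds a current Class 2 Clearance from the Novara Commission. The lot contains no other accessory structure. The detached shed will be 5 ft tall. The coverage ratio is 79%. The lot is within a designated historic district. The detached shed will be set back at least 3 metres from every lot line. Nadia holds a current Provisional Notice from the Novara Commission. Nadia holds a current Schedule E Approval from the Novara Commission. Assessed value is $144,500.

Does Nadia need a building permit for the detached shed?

Exception (a) requires that the compliance score is below 83 points; but the compliance score is 92 points, not below 83 points, so (a) is unavailable.
Exception (b) is satisfied on its face — a current General Registration is held; a current General Waiver is held; aggregate throughput is 4,870 units, under the 4,910 units limit. But applying paragraph (g): (g) operates against (b): a current Schedule E Approval is held. (b) is therefore removed.
All of (c)'s requirements are met (the lot has no other accessory structure; the reportable unit count is 60, meeting the 46 threshold). But: (h) operates against (c): the qualifying period is 35 days, below the 40 days limit. So (c) is unavailable.
Exception (d)'s conditions are all satisfied: the reference index is 189, below the 197 limit; the coverage ratio is 79%, meeting the 68% threshold; the structure's height is 5 ft, below the 6 ft limit. Applying paragraphs (i)–(n): (i) applies (a current Standing Clearance is held), but is overridden by (j): (j) operates against (i): a home-based business operates on the lot. (k) is engaged (a current Class 6 Waiver is held), but is overridden by (l): (l) operates — a current Standing Declaration is held. (m) would limit (l) — the lot is in a historic district — but (n) sets (m) aside: (n) is engaged — a current Class 2 Clearance is held. Exception (d) stands.
All of (e)'s requirements are met (the setback is at least 3 m on every side; there is no plumbing or electrical service; assembly uses only hand tools). But applying paragraph (o): (o) operates — assessed value is $144,500, under the $177,000 limit. Exception (e) does not apply.

No — exception (d) applies; Nadia does not need a building permit.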